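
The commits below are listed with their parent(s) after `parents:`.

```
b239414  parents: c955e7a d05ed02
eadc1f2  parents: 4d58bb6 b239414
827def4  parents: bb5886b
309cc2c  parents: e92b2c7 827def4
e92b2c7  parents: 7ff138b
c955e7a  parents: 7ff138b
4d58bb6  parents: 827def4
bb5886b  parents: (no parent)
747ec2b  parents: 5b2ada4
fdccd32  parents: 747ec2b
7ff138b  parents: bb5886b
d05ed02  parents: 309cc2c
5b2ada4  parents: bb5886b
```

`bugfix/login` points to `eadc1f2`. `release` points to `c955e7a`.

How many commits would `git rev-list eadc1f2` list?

Walking parent pointers from eadc1f2: reachable set = {309cc2c, 4d58bb6, 7ff138b, 827def4, b239414, bb5886b, c955e7a, d05ed02, e92b2c7, eadc1f2}.
That is 10 commits.

10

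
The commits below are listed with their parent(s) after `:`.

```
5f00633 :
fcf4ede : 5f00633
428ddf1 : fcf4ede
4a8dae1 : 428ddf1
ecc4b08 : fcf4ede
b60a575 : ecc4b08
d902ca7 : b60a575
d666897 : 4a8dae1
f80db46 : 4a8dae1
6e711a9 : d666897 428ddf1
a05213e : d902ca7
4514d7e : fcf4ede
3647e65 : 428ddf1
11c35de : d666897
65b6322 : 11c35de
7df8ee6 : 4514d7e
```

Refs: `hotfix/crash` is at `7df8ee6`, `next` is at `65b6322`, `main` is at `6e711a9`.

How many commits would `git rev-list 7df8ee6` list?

4

Walking parent pointers from 7df8ee6: reachable set = {4514d7e, 5f00633, 7df8ee6, fcf4ede}.
That is 4 commits.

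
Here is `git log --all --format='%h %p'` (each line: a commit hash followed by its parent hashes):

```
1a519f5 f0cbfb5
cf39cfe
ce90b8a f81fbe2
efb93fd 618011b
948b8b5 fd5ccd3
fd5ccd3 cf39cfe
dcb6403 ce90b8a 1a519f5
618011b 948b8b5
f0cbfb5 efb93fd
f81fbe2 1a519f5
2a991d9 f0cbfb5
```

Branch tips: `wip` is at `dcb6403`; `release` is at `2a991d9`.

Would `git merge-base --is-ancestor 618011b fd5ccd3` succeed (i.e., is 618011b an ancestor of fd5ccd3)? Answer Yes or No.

No

Ancestors of fd5ccd3: {cf39cfe, fd5ccd3}.
618011b is not in that set, so it is not an ancestor of fd5ccd3.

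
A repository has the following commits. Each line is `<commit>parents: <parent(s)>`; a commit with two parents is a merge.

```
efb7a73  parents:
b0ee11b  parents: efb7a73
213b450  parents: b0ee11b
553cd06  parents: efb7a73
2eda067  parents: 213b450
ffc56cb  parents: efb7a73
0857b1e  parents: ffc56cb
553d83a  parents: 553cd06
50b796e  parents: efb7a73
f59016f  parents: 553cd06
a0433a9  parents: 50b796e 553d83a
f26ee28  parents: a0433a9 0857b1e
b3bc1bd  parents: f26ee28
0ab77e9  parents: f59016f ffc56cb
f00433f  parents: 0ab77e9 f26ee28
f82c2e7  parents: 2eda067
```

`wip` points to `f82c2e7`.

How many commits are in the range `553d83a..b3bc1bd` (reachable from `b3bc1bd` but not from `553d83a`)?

Reachable from b3bc1bd: {0857b1e, 50b796e, 553cd06, 553d83a, a0433a9, b3bc1bd, efb7a73, f26ee28, ffc56cb}.
Reachable from 553d83a: {553cd06, 553d83a, efb7a73}.
In b3bc1bd's history but not 553d83a's: {0857b1e, 50b796e, a0433a9, b3bc1bd, f26ee28, ffc56cb} — 6 commits.

6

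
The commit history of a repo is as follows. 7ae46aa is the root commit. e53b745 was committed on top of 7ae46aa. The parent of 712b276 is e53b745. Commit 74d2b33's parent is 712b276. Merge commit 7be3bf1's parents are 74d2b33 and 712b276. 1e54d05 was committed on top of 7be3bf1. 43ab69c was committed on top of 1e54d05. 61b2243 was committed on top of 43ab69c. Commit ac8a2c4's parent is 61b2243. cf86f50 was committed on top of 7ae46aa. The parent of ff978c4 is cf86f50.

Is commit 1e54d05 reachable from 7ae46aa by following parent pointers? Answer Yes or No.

Ancestors of 7ae46aa: {7ae46aa}.
1e54d05 is not in that set, so it is not an ancestor of 7ae46aa.

No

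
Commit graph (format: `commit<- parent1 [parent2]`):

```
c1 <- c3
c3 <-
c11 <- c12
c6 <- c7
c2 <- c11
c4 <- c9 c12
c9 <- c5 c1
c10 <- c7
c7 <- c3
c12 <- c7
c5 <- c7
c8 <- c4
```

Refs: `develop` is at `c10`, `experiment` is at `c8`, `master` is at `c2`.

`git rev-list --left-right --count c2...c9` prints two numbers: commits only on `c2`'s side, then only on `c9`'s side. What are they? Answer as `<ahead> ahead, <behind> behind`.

Reachable from c2: {c11, c12, c2, c3, c7}.
Reachable from c9: {c1, c3, c5, c7, c9}.
Only in c2's history (ahead): {c11, c12, c2} — 3.
Only in c9's history (behind): {c1, c5, c9} — 3.

3 ahead, 3 behind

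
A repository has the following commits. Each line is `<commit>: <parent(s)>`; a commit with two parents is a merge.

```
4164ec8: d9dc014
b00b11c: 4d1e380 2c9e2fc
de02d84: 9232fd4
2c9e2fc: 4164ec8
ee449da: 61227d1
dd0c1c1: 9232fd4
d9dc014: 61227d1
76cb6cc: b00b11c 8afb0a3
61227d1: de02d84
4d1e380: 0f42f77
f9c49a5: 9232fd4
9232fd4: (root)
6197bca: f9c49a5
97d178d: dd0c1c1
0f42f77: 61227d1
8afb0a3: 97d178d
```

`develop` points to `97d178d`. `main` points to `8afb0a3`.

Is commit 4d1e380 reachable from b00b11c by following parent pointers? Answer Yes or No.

Ancestors of b00b11c (commits reachable by following parents): {0f42f77, 2c9e2fc, 4164ec8, 4d1e380, 61227d1, 9232fd4, b00b11c, d9dc014, de02d84}.
4d1e380 is in that set, so it is an ancestor of b00b11c.

Yes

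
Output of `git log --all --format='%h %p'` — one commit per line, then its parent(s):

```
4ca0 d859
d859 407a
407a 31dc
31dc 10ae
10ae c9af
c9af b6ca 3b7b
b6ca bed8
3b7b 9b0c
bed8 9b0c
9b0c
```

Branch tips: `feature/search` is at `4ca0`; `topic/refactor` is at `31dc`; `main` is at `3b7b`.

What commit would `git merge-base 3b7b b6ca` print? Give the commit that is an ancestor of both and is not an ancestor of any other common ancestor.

Ancestors of 3b7b: {3b7b, 9b0c}.
Ancestors of b6ca: {9b0c, b6ca, bed8}.
Common ancestors: {9b0c}.
The only common ancestor is 9b0c, so it is the merge base.

9b0c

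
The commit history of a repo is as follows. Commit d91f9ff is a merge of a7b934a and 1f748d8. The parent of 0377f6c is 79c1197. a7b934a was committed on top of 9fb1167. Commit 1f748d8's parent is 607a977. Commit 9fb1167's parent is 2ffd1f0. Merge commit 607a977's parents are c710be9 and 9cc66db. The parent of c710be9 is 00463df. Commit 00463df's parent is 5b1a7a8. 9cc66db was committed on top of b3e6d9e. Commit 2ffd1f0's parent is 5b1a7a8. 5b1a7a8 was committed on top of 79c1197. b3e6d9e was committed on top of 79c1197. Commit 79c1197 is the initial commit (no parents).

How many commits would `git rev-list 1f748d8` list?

8

Walking parent pointers from 1f748d8: reachable set = {00463df, 1f748d8, 5b1a7a8, 607a977, 79c1197, 9cc66db, b3e6d9e, c710be9}.
That is 8 commits.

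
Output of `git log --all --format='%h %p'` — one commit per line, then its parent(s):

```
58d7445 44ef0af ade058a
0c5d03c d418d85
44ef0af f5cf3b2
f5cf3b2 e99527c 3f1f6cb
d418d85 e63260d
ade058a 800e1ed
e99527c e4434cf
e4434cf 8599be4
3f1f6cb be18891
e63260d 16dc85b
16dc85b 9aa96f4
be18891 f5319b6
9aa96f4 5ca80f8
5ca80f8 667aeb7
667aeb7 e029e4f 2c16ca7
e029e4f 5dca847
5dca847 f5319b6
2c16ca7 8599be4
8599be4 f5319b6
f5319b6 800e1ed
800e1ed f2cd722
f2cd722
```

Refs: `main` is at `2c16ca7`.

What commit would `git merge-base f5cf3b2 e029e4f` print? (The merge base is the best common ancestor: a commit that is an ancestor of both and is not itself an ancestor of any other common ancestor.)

f5319b6

Ancestors of f5cf3b2: {3f1f6cb, 800e1ed, 8599be4, be18891, e4434cf, e99527c, f2cd722, f5319b6, f5cf3b2}.
Ancestors of e029e4f: {5dca847, 800e1ed, e029e4f, f2cd722, f5319b6}.
Common ancestors: {800e1ed, f2cd722, f5319b6}.
Among these, f5319b6 is not an ancestor of any other common ancestor — it is the merge base.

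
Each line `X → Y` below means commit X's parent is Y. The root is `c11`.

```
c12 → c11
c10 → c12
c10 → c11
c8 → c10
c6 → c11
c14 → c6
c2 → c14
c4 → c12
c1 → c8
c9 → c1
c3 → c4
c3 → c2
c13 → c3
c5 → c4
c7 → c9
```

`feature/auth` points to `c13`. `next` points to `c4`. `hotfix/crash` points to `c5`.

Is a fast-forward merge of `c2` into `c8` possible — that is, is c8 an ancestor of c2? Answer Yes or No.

No

A fast-forward from c8 to c2 is possible iff c8 is an ancestor of c2.
Ancestors of c2: {c11, c14, c2, c6}.
c8 is not among them, so fast-forward is not possible.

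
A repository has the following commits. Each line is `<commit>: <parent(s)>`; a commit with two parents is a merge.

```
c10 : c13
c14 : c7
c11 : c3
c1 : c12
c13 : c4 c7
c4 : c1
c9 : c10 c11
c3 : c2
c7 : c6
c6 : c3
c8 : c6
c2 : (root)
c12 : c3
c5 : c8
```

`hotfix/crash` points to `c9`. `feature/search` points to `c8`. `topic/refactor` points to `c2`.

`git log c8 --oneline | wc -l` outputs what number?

Walking parent pointers from c8: reachable set = {c2, c3, c6, c8}.
That is 4 commits.

4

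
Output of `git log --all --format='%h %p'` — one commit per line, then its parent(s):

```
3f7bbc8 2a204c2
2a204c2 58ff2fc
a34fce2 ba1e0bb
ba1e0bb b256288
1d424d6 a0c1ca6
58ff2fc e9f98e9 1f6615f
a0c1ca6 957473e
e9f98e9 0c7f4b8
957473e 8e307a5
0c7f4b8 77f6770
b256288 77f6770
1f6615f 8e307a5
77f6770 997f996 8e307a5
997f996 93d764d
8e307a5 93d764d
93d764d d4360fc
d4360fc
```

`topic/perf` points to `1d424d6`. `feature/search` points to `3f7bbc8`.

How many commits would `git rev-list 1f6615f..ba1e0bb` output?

Reachable from ba1e0bb: {77f6770, 8e307a5, 93d764d, 997f996, b256288, ba1e0bb, d4360fc}.
Reachable from 1f6615f: {1f6615f, 8e307a5, 93d764d, d4360fc}.
In ba1e0bb's history but not 1f6615f's: {77f6770, 997f996, b256288, ba1e0bb} — 4 commits.

4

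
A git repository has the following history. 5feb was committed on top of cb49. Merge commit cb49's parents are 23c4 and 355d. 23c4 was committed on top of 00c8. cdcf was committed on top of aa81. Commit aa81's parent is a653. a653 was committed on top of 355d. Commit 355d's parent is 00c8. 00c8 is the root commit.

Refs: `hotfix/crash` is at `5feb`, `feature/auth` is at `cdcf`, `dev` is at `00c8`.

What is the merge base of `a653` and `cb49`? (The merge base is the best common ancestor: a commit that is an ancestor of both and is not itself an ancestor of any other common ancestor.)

Ancestors of a653: {00c8, 355d, a653}.
Ancestors of cb49: {00c8, 23c4, 355d, cb49}.
Common ancestors: {00c8, 355d}.
Among these, 355d is not an ancestor of any other common ancestor — it is the merge base.

355d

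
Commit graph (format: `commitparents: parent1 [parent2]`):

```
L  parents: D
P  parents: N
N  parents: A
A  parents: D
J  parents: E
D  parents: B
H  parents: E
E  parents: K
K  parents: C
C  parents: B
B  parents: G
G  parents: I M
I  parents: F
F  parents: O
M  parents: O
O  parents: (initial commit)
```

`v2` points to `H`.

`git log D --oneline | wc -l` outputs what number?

Walking parent pointers from D: reachable set = {B, D, F, G, I, M, O}.
That is 7 commits.

7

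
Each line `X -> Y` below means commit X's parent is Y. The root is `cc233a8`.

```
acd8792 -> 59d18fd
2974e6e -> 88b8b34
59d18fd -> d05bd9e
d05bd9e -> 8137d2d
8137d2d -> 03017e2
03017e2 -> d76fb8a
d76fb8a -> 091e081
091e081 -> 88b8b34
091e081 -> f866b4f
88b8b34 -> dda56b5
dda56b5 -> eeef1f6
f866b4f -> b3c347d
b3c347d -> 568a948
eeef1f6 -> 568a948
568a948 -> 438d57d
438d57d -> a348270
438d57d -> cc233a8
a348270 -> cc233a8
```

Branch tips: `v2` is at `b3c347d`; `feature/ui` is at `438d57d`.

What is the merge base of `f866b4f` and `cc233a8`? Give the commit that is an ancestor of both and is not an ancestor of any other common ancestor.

cc233a8

Ancestors of f866b4f: {438d57d, 568a948, a348270, b3c347d, cc233a8, f866b4f}.
Ancestors of cc233a8: {cc233a8}.
Common ancestors: {cc233a8}.
The only common ancestor is cc233a8, so it is the merge base.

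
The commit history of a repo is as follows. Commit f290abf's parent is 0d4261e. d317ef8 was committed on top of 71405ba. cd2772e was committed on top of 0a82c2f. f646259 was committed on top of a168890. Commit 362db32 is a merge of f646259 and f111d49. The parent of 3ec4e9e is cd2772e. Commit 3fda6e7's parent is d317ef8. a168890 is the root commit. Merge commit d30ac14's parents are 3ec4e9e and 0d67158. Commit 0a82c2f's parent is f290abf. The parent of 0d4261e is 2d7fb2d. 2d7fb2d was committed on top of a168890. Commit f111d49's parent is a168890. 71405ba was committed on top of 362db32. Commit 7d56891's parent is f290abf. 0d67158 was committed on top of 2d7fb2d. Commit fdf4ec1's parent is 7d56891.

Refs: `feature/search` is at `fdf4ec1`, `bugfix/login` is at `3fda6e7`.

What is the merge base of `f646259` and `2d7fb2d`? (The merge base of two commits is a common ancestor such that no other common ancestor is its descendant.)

Ancestors of f646259: {a168890, f646259}.
Ancestors of 2d7fb2d: {2d7fb2d, a168890}.
Common ancestors: {a168890}.
The only common ancestor is a168890, so it is the merge base.

a168890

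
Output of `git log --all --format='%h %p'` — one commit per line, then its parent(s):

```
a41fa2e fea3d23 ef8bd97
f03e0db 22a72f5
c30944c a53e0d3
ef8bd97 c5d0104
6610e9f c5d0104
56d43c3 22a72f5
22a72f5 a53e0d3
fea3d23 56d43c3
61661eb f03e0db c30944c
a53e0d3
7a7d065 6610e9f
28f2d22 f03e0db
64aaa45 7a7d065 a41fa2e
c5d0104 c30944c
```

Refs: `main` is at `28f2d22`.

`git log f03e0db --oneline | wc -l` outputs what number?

Walking parent pointers from f03e0db: reachable set = {22a72f5, a53e0d3, f03e0db}.
That is 3 commits.

3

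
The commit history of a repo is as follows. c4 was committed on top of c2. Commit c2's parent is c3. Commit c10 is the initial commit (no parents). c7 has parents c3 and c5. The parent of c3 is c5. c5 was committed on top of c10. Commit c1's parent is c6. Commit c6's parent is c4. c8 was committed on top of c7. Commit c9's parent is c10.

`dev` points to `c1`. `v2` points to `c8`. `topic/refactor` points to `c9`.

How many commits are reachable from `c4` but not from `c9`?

Reachable from c4: {c10, c2, c3, c4, c5}.
Reachable from c9: {c10, c9}.
In c4's history but not c9's: {c2, c3, c4, c5} — 4 commits.

4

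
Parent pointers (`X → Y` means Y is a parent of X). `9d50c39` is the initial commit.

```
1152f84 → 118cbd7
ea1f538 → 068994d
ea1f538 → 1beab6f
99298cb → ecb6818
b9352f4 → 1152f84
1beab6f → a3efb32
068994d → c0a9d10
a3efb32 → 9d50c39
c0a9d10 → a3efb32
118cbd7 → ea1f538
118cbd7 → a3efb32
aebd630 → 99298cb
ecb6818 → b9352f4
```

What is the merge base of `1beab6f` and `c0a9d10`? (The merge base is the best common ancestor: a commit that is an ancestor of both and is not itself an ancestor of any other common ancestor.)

a3efb32

Ancestors of 1beab6f: {1beab6f, 9d50c39, a3efb32}.
Ancestors of c0a9d10: {9d50c39, a3efb32, c0a9d10}.
Common ancestors: {9d50c39, a3efb32}.
Among these, a3efb32 is not an ancestor of any other common ancestor — it is the merge base.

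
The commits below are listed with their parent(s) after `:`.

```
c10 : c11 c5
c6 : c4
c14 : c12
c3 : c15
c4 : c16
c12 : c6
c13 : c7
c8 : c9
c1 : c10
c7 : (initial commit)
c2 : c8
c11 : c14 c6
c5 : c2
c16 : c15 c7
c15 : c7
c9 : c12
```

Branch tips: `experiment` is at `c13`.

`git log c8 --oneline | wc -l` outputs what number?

Walking parent pointers from c8: reachable set = {c12, c15, c16, c4, c6, c7, c8, c9}.
That is 8 commits.

8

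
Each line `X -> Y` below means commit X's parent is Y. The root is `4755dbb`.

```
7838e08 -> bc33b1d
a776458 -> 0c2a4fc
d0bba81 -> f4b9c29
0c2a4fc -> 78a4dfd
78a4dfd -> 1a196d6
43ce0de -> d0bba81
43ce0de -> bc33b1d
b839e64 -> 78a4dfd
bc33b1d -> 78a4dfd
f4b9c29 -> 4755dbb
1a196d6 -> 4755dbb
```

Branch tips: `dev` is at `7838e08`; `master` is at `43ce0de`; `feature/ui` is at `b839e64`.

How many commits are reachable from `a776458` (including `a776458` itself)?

5

Walking parent pointers from a776458: reachable set = {0c2a4fc, 1a196d6, 4755dbb, 78a4dfd, a776458}.
That is 5 commits.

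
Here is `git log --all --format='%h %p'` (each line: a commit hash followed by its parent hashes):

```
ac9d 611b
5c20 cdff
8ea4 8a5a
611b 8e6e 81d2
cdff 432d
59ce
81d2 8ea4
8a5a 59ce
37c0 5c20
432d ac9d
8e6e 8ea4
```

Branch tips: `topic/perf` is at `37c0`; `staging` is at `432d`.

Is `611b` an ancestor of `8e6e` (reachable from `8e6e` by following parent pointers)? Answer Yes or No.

Ancestors of 8e6e: {59ce, 8a5a, 8e6e, 8ea4}.
611b is not in that set, so it is not an ancestor of 8e6e.

No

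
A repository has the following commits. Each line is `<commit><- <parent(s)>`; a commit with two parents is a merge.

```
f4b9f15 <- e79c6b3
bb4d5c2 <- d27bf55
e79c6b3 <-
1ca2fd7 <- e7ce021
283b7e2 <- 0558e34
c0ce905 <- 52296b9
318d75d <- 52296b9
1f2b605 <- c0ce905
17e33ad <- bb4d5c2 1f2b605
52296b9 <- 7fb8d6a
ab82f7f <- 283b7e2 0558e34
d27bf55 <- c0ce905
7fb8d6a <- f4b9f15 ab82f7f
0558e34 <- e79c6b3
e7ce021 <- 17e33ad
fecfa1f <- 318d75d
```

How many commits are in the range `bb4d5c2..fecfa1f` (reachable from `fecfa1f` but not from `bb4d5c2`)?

Reachable from fecfa1f: {0558e34, 283b7e2, 318d75d, 52296b9, 7fb8d6a, ab82f7f, e79c6b3, f4b9f15, fecfa1f}.
Reachable from bb4d5c2: {0558e34, 283b7e2, 52296b9, 7fb8d6a, ab82f7f, bb4d5c2, c0ce905, d27bf55, e79c6b3, f4b9f15}.
In fecfa1f's history but not bb4d5c2's: {318d75d, fecfa1f} — 2 commits.

2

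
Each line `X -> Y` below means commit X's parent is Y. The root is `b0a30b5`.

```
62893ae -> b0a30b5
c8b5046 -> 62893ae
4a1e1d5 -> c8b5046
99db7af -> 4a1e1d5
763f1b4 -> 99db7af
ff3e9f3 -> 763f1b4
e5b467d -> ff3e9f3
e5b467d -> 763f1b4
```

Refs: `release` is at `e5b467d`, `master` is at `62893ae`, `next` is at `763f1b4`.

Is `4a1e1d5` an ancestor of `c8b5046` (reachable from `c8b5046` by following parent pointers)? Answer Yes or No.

Ancestors of c8b5046: {62893ae, b0a30b5, c8b5046}.
4a1e1d5 is not in that set, so it is not an ancestor of c8b5046.

No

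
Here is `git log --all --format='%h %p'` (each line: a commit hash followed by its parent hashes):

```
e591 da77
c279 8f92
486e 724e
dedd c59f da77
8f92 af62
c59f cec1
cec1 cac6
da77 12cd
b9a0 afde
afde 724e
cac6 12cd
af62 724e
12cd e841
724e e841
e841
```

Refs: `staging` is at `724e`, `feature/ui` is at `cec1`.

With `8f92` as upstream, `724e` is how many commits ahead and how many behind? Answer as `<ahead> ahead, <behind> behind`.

Reachable from 724e: {724e, e841}.
Reachable from 8f92: {724e, 8f92, af62, e841}.
Only in 724e's history (ahead): {} — 0.
Only in 8f92's history (behind): {8f92, af62} — 2.

0 ahead, 2 behind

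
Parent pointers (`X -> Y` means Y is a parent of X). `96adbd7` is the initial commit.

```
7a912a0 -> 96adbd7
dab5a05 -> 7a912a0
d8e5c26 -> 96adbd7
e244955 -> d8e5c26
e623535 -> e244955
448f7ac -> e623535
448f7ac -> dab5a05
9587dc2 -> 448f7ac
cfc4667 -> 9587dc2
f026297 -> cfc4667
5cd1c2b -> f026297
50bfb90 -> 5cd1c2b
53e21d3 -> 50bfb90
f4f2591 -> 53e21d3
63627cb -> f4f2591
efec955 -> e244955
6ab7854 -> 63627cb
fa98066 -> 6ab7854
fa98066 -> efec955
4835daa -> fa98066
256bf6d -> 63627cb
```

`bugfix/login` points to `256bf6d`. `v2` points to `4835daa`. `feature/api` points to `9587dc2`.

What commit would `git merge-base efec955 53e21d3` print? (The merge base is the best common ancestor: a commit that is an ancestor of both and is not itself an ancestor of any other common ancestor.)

Ancestors of efec955: {96adbd7, d8e5c26, e244955, efec955}.
Ancestors of 53e21d3: {448f7ac, 50bfb90, 53e21d3, 5cd1c2b, 7a912a0, 9587dc2, 96adbd7, cfc4667, d8e5c26, dab5a05, e244955, e623535, f026297}.
Common ancestors: {96adbd7, d8e5c26, e244955}.
Among these, e244955 is not an ancestor of any other common ancestor — it is the merge base.

e244955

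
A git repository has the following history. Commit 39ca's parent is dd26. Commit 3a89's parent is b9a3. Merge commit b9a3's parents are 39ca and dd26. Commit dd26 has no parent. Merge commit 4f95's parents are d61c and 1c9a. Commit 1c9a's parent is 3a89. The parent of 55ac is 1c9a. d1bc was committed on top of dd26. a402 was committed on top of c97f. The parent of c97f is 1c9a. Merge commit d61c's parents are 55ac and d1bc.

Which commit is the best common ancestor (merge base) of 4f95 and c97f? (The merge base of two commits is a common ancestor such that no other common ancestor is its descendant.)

1c9a

Ancestors of 4f95: {1c9a, 39ca, 3a89, 4f95, 55ac, b9a3, d1bc, d61c, dd26}.
Ancestors of c97f: {1c9a, 39ca, 3a89, b9a3, c97f, dd26}.
Common ancestors: {1c9a, 39ca, 3a89, b9a3, dd26}.
Among these, 1c9a is not an ancestor of any other common ancestor — it is the merge base.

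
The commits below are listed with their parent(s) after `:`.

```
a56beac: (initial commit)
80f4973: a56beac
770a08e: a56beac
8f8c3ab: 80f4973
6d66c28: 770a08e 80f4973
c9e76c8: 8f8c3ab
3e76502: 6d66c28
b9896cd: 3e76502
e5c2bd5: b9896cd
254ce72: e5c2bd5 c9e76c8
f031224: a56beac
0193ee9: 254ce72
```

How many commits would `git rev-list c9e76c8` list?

4

Walking parent pointers from c9e76c8: reachable set = {80f4973, 8f8c3ab, a56beac, c9e76c8}.
That is 4 commits.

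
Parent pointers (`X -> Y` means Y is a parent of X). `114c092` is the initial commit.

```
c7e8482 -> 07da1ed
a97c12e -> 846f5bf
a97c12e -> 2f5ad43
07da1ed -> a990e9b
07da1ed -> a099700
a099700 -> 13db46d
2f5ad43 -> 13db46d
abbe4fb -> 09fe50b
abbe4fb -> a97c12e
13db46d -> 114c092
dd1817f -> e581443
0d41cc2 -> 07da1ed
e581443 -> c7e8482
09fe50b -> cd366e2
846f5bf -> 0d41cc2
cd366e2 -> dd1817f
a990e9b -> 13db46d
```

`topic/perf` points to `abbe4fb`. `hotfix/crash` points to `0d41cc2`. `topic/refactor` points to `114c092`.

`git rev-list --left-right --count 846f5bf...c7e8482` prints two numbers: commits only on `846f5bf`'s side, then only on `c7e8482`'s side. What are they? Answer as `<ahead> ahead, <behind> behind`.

2 ahead, 1 behind

Reachable from 846f5bf: {07da1ed, 0d41cc2, 114c092, 13db46d, 846f5bf, a099700, a990e9b}.
Reachable from c7e8482: {07da1ed, 114c092, 13db46d, a099700, a990e9b, c7e8482}.
Only in 846f5bf's history (ahead): {0d41cc2, 846f5bf} — 2.
Only in c7e8482's history (behind): {c7e8482} — 1.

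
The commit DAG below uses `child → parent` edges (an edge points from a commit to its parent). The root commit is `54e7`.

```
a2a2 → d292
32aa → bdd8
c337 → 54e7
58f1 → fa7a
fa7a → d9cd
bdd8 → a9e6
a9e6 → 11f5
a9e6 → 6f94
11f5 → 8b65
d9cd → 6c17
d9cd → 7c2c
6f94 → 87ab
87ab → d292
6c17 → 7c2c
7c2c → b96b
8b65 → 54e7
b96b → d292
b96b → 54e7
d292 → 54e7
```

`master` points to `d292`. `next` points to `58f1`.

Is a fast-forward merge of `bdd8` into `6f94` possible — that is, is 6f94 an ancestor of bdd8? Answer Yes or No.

Yes

A fast-forward from 6f94 to bdd8 is possible iff 6f94 is an ancestor of bdd8.
Ancestors of bdd8: {11f5, 54e7, 6f94, 87ab, 8b65, a9e6, bdd8, d292}.
6f94 is among them, so fast-forward is possible.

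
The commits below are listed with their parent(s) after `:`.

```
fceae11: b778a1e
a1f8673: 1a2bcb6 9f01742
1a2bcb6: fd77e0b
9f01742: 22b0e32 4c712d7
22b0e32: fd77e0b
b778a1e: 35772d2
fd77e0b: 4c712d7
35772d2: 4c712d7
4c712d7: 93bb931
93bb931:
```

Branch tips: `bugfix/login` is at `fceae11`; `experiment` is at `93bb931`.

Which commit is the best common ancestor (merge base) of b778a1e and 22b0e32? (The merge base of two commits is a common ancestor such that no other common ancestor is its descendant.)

Ancestors of b778a1e: {35772d2, 4c712d7, 93bb931, b778a1e}.
Ancestors of 22b0e32: {22b0e32, 4c712d7, 93bb931, fd77e0b}.
Common ancestors: {4c712d7, 93bb931}.
Among these, 4c712d7 is not an ancestor of any other common ancestor — it is the merge base.

4c712d7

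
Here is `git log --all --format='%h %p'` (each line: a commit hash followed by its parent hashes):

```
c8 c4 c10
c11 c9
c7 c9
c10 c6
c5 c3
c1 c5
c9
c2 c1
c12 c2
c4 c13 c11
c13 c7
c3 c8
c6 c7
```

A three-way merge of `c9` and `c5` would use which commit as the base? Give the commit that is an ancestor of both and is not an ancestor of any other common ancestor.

c9

Ancestors of c9: {c9}.
Ancestors of c5: {c10, c11, c13, c3, c4, c5, c6, c7, c8, c9}.
Common ancestors: {c9}.
The only common ancestor is c9, so it is the merge base.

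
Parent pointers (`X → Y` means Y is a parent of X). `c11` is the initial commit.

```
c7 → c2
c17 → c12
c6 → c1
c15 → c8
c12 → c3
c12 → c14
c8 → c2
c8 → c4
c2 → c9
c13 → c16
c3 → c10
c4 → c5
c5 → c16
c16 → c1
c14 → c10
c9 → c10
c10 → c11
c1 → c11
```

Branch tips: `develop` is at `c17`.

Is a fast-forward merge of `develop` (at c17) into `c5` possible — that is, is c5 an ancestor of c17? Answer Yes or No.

No

A fast-forward from c5 to c17 is possible iff c5 is an ancestor of c17.
Ancestors of c17: {c10, c11, c12, c14, c17, c3}.
c5 is not among them, so fast-forward is not possible.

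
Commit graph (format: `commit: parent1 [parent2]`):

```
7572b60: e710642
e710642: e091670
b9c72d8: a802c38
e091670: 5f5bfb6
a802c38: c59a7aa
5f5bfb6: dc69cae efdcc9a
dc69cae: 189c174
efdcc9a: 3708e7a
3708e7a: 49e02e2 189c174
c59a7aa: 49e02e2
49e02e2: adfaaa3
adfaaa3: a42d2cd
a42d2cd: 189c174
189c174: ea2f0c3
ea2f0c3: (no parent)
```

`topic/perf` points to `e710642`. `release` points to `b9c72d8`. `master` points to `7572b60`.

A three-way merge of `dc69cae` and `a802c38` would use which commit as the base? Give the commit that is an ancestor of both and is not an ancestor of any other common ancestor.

189c174

Ancestors of dc69cae: {189c174, dc69cae, ea2f0c3}.
Ancestors of a802c38: {189c174, 49e02e2, a42d2cd, a802c38, adfaaa3, c59a7aa, ea2f0c3}.
Common ancestors: {189c174, ea2f0c3}.
Among these, 189c174 is not an ancestor of any other common ancestor — it is the merge base.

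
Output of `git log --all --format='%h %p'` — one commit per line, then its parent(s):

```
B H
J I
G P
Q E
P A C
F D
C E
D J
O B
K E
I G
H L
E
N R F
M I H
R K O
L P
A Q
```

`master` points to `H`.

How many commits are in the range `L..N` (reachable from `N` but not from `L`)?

Reachable from N: {A, B, C, D, E, F, G, H, I, J, K, L, N, O, P, Q, R}.
Reachable from L: {A, C, E, L, P, Q}.
In N's history but not L's: {B, D, F, G, H, I, J, K, N, O, R} — 11 commits.

11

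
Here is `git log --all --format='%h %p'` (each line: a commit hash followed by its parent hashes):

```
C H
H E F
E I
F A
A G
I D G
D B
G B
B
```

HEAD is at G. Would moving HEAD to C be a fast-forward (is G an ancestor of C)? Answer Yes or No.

A fast-forward from G to C is possible iff G is an ancestor of C.
Ancestors of C: {A, B, C, D, E, F, G, H, I}.
G is among them, so fast-forward is possible.

Yes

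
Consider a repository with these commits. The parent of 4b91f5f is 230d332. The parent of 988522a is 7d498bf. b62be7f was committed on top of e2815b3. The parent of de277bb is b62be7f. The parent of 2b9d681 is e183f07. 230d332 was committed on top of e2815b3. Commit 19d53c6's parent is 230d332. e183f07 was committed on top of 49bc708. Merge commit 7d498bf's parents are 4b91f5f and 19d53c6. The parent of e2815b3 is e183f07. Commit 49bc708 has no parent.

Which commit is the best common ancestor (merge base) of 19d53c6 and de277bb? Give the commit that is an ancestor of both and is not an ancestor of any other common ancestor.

Ancestors of 19d53c6: {19d53c6, 230d332, 49bc708, e183f07, e2815b3}.
Ancestors of de277bb: {49bc708, b62be7f, de277bb, e183f07, e2815b3}.
Common ancestors: {49bc708, e183f07, e2815b3}.
Among these, e2815b3 is not an ancestor of any other common ancestor — it is the merge base.

e2815b3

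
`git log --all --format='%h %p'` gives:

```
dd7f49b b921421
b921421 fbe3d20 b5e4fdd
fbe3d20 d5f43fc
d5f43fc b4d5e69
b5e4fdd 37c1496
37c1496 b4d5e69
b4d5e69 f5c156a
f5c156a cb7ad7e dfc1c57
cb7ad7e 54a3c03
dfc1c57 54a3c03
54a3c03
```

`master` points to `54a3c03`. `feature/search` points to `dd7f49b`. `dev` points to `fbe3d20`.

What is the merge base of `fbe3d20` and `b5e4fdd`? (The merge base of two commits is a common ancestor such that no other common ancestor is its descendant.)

Ancestors of fbe3d20: {54a3c03, b4d5e69, cb7ad7e, d5f43fc, dfc1c57, f5c156a, fbe3d20}.
Ancestors of b5e4fdd: {37c1496, 54a3c03, b4d5e69, b5e4fdd, cb7ad7e, dfc1c57, f5c156a}.
Common ancestors: {54a3c03, b4d5e69, cb7ad7e, dfc1c57, f5c156a}.
Among these, b4d5e69 is not an ancestor of any other common ancestor — it is the merge base.

b4d5e69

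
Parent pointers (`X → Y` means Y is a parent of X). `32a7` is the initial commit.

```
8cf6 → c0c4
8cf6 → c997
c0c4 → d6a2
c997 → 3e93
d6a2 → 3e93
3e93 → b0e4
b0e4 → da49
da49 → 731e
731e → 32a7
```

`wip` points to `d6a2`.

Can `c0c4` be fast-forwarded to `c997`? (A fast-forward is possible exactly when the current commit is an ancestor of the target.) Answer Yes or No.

A fast-forward from c0c4 to c997 is possible iff c0c4 is an ancestor of c997.
Ancestors of c997: {32a7, 3e93, 731e, b0e4, c997, da49}.
c0c4 is not among them, so fast-forward is not possible.

No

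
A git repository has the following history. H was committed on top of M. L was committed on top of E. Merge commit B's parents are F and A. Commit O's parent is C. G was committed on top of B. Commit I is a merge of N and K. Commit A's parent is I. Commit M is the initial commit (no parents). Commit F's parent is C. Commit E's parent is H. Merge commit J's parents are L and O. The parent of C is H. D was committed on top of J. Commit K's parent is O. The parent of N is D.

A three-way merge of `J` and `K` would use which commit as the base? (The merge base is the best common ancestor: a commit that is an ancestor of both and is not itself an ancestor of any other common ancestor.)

Ancestors of J: {C, E, H, J, L, M, O}.
Ancestors of K: {C, H, K, M, O}.
Common ancestors: {C, H, M, O}.
Among these, O is not an ancestor of any other common ancestor — it is the merge base.

O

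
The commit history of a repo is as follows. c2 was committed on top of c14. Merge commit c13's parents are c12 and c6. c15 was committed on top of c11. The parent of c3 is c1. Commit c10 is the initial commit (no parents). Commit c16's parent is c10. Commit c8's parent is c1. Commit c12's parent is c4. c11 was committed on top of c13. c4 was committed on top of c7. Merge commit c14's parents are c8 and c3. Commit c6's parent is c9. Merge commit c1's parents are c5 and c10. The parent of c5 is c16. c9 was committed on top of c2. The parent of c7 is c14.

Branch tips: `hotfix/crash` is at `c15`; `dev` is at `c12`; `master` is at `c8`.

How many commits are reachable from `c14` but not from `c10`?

6

Reachable from c14: {c1, c10, c14, c16, c3, c5, c8}.
Reachable from c10: {c10}.
In c14's history but not c10's: {c1, c14, c16, c3, c5, c8} — 6 commits.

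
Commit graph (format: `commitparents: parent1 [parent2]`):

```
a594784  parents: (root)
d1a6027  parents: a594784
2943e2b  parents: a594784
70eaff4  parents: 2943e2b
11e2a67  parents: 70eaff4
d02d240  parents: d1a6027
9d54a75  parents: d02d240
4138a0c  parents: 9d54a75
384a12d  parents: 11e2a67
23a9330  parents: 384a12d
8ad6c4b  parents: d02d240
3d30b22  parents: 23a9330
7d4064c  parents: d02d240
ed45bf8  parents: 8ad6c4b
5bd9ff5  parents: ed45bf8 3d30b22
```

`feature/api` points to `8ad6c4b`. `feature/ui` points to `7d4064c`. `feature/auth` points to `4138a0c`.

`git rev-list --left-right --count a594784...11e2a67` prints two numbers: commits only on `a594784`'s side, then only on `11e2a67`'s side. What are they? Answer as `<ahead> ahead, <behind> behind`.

0 ahead, 3 behind

Reachable from a594784: {a594784}.
Reachable from 11e2a67: {11e2a67, 2943e2b, 70eaff4, a594784}.
Only in a594784's history (ahead): {} — 0.
Only in 11e2a67's history (behind): {11e2a67, 2943e2b, 70eaff4} — 3.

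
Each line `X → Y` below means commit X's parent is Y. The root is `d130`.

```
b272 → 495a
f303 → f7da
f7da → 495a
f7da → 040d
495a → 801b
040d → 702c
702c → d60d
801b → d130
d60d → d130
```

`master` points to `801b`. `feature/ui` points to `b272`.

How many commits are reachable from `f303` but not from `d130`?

7

Reachable from f303: {040d, 495a, 702c, 801b, d130, d60d, f303, f7da}.
Reachable from d130: {d130}.
In f303's history but not d130's: {040d, 495a, 702c, 801b, d60d, f303, f7da} — 7 commits.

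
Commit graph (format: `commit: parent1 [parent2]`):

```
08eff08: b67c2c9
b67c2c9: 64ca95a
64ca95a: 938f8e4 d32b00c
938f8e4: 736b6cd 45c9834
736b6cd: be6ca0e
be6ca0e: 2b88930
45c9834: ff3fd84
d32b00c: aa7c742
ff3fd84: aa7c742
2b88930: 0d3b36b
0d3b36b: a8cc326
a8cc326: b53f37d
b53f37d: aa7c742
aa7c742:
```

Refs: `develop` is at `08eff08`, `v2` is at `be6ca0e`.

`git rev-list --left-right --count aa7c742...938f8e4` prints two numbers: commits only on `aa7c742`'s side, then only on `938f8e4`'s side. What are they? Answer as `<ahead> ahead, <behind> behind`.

0 ahead, 9 behind

Reachable from aa7c742: {aa7c742}.
Reachable from 938f8e4: {0d3b36b, 2b88930, 45c9834, 736b6cd, 938f8e4, a8cc326, aa7c742, b53f37d, be6ca0e, ff3fd84}.
Only in aa7c742's history (ahead): {} — 0.
Only in 938f8e4's history (behind): {0d3b36b, 2b88930, 45c9834, 736b6cd, 938f8e4, a8cc326, b53f37d, be6ca0e, ff3fd84} — 9.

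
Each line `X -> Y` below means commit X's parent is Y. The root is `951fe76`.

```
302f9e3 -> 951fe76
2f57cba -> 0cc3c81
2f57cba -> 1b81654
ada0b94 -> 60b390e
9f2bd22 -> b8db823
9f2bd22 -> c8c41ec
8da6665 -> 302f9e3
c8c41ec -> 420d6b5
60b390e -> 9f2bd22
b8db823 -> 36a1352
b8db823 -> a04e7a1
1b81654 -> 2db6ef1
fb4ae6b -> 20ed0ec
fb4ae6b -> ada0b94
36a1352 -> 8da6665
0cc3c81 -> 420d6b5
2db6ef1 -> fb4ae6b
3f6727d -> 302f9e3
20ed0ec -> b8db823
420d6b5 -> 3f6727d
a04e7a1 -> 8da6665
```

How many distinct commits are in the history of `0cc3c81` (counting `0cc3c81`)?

5

Walking parent pointers from 0cc3c81: reachable set = {0cc3c81, 302f9e3, 3f6727d, 420d6b5, 951fe76}.
That is 5 commits.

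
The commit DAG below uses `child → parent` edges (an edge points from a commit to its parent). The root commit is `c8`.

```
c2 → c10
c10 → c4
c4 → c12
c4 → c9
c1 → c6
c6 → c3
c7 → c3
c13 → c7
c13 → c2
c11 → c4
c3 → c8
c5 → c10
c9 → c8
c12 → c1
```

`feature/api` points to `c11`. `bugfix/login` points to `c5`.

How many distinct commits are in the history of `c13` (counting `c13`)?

Walking parent pointers from c13: reachable set = {c1, c10, c12, c13, c2, c3, c4, c6, c7, c8, c9}.
That is 11 commits.

11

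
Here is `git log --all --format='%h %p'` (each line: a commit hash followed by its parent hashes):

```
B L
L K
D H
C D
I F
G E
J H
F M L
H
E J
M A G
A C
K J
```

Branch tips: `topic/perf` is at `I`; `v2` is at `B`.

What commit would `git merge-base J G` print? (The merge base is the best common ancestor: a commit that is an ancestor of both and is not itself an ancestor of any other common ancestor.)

J

Ancestors of J: {H, J}.
Ancestors of G: {E, G, H, J}.
Common ancestors: {H, J}.
Among these, J is not an ancestor of any other common ancestor — it is the merge base.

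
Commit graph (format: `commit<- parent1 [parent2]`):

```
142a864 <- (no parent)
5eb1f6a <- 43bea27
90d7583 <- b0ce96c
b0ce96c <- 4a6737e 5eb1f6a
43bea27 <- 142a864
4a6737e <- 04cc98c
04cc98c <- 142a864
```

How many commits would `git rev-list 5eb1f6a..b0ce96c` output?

Reachable from b0ce96c: {04cc98c, 142a864, 43bea27, 4a6737e, 5eb1f6a, b0ce96c}.
Reachable from 5eb1f6a: {142a864, 43bea27, 5eb1f6a}.
In b0ce96c's history but not 5eb1f6a's: {04cc98c, 4a6737e, b0ce96c} — 3 commits.

3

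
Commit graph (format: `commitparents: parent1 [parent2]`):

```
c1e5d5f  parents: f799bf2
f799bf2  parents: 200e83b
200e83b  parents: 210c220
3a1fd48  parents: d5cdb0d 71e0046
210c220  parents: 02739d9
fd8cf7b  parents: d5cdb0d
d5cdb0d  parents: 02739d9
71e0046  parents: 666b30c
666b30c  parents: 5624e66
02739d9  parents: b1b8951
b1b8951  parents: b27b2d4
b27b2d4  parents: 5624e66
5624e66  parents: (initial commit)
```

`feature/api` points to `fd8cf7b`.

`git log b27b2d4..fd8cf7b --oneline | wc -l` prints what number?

4

Reachable from fd8cf7b: {02739d9, 5624e66, b1b8951, b27b2d4, d5cdb0d, fd8cf7b}.
Reachable from b27b2d4: {5624e66, b27b2d4}.
In fd8cf7b's history but not b27b2d4's: {02739d9, b1b8951, d5cdb0d, fd8cf7b} — 4 commits.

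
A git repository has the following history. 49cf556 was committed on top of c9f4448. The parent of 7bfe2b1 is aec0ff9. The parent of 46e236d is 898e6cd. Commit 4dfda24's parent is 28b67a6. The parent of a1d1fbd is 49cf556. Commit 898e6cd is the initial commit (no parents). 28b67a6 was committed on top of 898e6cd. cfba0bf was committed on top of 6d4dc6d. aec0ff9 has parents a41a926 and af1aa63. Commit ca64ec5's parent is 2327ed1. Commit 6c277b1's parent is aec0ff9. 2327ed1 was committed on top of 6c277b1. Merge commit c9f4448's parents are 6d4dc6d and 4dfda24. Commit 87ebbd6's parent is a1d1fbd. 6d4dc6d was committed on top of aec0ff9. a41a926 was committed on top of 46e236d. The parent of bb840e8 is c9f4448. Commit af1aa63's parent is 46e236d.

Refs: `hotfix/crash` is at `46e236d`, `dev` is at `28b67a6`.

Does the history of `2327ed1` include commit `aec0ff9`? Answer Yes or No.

Yes

Ancestors of 2327ed1 (commits reachable by following parents): {2327ed1, 46e236d, 6c277b1, 898e6cd, a41a926, aec0ff9, af1aa63}.
aec0ff9 is in that set, so it is an ancestor of 2327ed1.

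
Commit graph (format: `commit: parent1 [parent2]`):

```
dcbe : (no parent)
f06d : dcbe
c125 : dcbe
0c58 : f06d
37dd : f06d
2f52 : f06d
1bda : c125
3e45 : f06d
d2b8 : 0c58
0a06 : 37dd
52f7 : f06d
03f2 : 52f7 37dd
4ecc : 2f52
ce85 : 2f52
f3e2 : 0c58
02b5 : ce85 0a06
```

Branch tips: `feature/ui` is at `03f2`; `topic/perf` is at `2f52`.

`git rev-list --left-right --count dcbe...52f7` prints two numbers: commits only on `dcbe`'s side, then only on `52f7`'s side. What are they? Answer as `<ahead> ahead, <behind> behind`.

0 ahead, 2 behind

Reachable from dcbe: {dcbe}.
Reachable from 52f7: {52f7, dcbe, f06d}.
Only in dcbe's history (ahead): {} — 0.
Only in 52f7's history (behind): {52f7, f06d} — 2.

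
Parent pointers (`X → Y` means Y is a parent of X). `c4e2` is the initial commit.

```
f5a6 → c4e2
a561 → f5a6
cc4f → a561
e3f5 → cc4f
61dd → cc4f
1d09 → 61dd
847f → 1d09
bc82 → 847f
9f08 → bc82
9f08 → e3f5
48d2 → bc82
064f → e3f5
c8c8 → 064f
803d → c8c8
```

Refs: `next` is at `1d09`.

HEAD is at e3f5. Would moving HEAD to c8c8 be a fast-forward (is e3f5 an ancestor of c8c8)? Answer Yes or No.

Yes

A fast-forward from e3f5 to c8c8 is possible iff e3f5 is an ancestor of c8c8.
Ancestors of c8c8: {064f, a561, c4e2, c8c8, cc4f, e3f5, f5a6}.
e3f5 is among them, so fast-forward is possible.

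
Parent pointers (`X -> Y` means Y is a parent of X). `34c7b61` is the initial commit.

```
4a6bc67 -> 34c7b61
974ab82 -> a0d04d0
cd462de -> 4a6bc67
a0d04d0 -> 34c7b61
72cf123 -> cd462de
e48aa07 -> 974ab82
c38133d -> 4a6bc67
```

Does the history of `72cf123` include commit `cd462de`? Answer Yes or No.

Yes

Ancestors of 72cf123 (commits reachable by following parents): {34c7b61, 4a6bc67, 72cf123, cd462de}.
cd462de is in that set, so it is an ancestor of 72cf123.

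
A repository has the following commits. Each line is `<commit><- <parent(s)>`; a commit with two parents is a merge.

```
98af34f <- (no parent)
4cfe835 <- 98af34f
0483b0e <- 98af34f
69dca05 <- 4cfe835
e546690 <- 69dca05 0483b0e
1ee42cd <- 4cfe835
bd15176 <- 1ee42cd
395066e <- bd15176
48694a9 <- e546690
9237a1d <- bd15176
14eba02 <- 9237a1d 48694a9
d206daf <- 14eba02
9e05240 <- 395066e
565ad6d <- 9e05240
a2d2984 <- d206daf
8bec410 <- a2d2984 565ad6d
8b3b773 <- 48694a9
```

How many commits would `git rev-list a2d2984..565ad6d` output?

Reachable from 565ad6d: {1ee42cd, 395066e, 4cfe835, 565ad6d, 98af34f, 9e05240, bd15176}.
Reachable from a2d2984: {0483b0e, 14eba02, 1ee42cd, 48694a9, 4cfe835, 69dca05, 9237a1d, 98af34f, a2d2984, bd15176, d206daf, e546690}.
In 565ad6d's history but not a2d2984's: {395066e, 565ad6d, 9e05240} — 3 commits.

3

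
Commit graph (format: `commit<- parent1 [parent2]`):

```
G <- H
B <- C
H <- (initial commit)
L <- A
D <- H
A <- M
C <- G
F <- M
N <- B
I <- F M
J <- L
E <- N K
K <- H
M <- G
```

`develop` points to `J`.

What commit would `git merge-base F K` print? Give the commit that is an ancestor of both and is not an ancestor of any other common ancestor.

Ancestors of F: {F, G, H, M}.
Ancestors of K: {H, K}.
Common ancestors: {H}.
The only common ancestor is H, so it is the merge base.

H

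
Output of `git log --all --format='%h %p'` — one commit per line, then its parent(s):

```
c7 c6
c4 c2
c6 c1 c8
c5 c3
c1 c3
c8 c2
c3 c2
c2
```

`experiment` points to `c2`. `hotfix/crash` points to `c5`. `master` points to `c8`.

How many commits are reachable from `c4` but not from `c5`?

Reachable from c4: {c2, c4}.
Reachable from c5: {c2, c3, c5}.
In c4's history but not c5's: {c4} — 1 commit.

1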